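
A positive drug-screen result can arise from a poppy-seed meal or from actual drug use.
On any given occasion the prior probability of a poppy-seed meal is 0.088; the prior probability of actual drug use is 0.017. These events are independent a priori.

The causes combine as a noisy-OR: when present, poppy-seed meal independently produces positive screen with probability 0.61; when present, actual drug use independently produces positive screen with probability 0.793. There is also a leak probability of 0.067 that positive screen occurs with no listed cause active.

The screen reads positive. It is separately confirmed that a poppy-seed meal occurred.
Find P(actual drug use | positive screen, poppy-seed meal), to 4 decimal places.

P(actual drug use | positive screen, poppy-seed meal) ≈ 0.0245

Under noisy-OR, P(positive screen | causes) = 1 − (1−0.067)·∏(1−qᵢ) over the active causes.
P(positive screen | poppy-seed meal) = 0.63613*0.983 + 0.924679*0.017 = 0.625316 + 0.015720 = 0.641036
The actual drug use-present share is 0.924679*0.017 = 0.015720.
So P(actual drug use | positive screen, poppy-seed meal) = 0.015720/0.641036 ≈ 0.0245.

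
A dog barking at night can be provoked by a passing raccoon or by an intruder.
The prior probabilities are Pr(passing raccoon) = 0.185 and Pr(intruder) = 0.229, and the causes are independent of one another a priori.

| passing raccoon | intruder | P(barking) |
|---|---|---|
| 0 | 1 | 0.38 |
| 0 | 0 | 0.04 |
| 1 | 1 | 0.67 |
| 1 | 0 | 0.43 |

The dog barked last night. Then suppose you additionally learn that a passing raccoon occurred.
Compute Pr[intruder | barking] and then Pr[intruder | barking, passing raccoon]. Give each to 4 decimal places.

Pr[intruder | barking] ≈ 0.5346; Pr[intruder | barking, passing raccoon] ≈ 0.3164

For the numerator, keep only intruder=true terms: 0.070921 + 0.028385 = 0.099306
The normalizing constant is 0.04×0.815×0.771 + 0.38×0.815×0.229 + 0.43×0.185×0.771 + 0.67×0.185×0.229 = 0.185774
Posterior = 0.099306 / 0.185774 ≈ 0.5346

Now condition on the additional information:
Weight on intruder=true, given the evidence: 0.67*0.229 = 0.153430
Denominator P(barking | passing raccoon): 0.43*0.771 + 0.67*0.229 = 0.484960
P(intruder | barking, passing raccoon) = 0.153430/0.484960 ≈ 0.3164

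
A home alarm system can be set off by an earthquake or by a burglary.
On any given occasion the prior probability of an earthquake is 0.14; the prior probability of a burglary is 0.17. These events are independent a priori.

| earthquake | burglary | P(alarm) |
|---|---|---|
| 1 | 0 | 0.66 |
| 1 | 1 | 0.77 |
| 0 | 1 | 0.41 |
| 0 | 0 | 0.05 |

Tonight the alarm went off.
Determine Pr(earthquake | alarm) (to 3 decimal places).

Numerator (weight on configurations with earthquake): 0.076692 + 0.018326 = 0.095018
The normalizing constant is 0.05*0.86*0.83 + 0.41*0.86*0.17 + 0.66*0.14*0.83 + 0.77*0.14*0.17 = 0.190650
P(earthquake | alarm) = 0.095018/0.190650 ≈ 0.498

Pr(earthquake | alarm) ≈ 0.498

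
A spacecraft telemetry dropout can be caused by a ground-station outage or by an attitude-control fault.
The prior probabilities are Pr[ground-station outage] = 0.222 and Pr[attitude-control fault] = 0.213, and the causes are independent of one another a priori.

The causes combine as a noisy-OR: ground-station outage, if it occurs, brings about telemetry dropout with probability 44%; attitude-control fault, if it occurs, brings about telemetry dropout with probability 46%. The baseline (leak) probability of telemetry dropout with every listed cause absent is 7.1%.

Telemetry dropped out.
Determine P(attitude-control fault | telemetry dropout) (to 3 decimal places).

Under noisy-OR, P(telemetry dropout | causes) = 1 − (1−0.071)·∏(1−qᵢ) over the active causes.
Sum P(telemetry dropout|·) weighted by the priors over the 4 (ground-station outage, attitude-control fault) configurations:
  P(telemetry dropout) = 0.071×0.778×0.787 + 0.49834×0.778×0.213 + 0.47976×0.222×0.787 + 0.71907×0.222×0.213
        = 0.043472 + 0.082582 + 0.083821 + 0.034002 = 0.243877
Keeping only the attitude-control fault-present terms gives 0.116584, so
  P(attitude-control fault | telemetry dropout) = 0.116584 / 0.243877 ≈ 0.478

P(attitude-control fault | telemetry dropout) ≈ 0.478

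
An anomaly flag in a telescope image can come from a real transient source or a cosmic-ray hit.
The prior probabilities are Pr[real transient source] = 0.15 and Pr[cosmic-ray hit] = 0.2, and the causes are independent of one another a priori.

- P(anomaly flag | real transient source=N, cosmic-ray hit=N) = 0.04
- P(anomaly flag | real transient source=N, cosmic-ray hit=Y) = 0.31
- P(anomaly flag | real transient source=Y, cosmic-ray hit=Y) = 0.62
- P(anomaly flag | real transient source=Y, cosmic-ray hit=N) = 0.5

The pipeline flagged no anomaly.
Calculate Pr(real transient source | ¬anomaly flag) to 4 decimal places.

Pr(real transient source | ¬anomaly flag) ≈ 0.0848

For the numerator, keep only real transient source=true terms: 0.060000 + 0.011400 = 0.071400
The normalizing constant is 0.96*0.85*0.8 + 0.69*0.85*0.2 + 0.5*0.15*0.8 + 0.38*0.15*0.2 = 0.841500
P(real transient source | ¬anomaly flag) = 0.071400/0.841500 ≈ 0.0848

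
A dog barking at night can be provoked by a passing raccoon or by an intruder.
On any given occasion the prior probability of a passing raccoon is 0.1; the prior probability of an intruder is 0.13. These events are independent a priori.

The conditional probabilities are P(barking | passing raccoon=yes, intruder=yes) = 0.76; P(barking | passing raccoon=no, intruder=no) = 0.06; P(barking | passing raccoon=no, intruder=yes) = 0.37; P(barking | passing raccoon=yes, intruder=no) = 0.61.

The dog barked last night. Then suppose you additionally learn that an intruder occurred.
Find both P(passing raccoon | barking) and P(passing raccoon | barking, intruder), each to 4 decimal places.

P(passing raccoon | barking) ≈ 0.4108; P(passing raccoon | barking, intruder) ≈ 0.1858

By total probability over the 4 (passing raccoon, intruder) configurations:
  P(barking) = 0.06*0.9*0.87 + 0.37*0.9*0.13 + 0.61*0.1*0.87 + 0.76*0.1*0.13
        = 0.046980 + 0.043290 + 0.053070 + 0.009880 = 0.153220
Keeping only the passing raccoon-present terms gives 0.062950, so
  P(passing raccoon | barking) = 0.062950 / 0.153220 ≈ 0.4108

With the extra evidence:
P(barking | intruder) = 0.37×0.9 + 0.76×0.1 = 0.333000 + 0.076000 = 0.409000
Restricting to configurations with passing raccoon present: 0.76×0.1 = 0.076000.
So P(passing raccoon | barking, intruder) = 0.076000/0.409000 ≈ 0.1858.
The drop from 0.4108 to 0.1858 is the explaining-away (discounting) effect.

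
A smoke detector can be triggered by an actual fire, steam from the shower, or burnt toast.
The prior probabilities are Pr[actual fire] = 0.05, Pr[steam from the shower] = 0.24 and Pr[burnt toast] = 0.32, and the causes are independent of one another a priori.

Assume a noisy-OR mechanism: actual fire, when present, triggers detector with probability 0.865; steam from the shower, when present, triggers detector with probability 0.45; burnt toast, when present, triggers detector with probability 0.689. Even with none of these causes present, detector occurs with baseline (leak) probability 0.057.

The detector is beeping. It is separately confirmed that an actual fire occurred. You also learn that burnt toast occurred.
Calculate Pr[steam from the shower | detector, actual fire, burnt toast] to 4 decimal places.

Pr[steam from the shower | detector, actual fire, burnt toast] ≈ 0.2434

Under noisy-OR, P(detector | causes) = 1 − (1−0.057)·∏(1−qᵢ) over the active causes.
Enumerate both values of steam from the shower and weight by the priors:
  P(detector | actual fire, burnt toast) = 0.960408·0.76 + 0.978224·0.24
        = 0.729910 + 0.234774 = 0.964684
The terms with steam from the shower present sum to 0.234774, so
  P(steam from the shower | detector, actual fire, burnt toast) = 0.234774 / 0.964684 ≈ 0.2434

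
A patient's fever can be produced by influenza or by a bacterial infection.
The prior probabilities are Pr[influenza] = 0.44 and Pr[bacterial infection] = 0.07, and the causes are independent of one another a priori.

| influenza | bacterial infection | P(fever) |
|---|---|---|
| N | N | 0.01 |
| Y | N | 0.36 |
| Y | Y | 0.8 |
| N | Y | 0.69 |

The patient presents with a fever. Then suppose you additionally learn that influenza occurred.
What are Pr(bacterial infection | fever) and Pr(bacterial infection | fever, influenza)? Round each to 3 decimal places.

Pr(bacterial infection | fever) ≈ 0.253; Pr(bacterial infection | fever, influenza) ≈ 0.143

For the numerator, keep only bacterial infection=true terms: 0.027048 + 0.024640 = 0.051688
Denominator P(fever): 0.01×0.56×0.93 + 0.69×0.56×0.07 + 0.36×0.44×0.93 + 0.8×0.44×0.07 = 0.204208
P(bacterial infection | fever) = 0.051688/0.204208 ≈ 0.253

Now also conditioning on influenza=true:
P(fever | influenza) = 0.36*0.93 + 0.8*0.07 = 0.334800 + 0.056000 = 0.390800
The bacterial infection-present share is 0.8*0.07 = 0.056000.
So P(bacterial infection | fever, influenza) = 0.056000/0.390800 ≈ 0.143.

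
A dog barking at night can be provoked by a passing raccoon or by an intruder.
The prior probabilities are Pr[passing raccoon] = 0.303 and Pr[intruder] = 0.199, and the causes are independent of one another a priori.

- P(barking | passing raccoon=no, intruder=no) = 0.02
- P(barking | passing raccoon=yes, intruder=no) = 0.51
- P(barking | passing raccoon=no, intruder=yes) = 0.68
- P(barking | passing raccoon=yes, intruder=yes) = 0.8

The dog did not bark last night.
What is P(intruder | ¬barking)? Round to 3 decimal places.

P(intruder | ¬barking) ≈ 0.078

By total probability over the 4 (passing raccoon, intruder) configurations:
  P(¬barking) = 0.98×0.697×0.801 + 0.32×0.697×0.199 + 0.49×0.303×0.801 + 0.2×0.303×0.199
        = 0.547131 + 0.044385 + 0.118924 + 0.012059 = 0.722499
The terms with intruder present sum to 0.056444, so
  P(intruder | ¬barking) = 0.056444 / 0.722499 ≈ 0.078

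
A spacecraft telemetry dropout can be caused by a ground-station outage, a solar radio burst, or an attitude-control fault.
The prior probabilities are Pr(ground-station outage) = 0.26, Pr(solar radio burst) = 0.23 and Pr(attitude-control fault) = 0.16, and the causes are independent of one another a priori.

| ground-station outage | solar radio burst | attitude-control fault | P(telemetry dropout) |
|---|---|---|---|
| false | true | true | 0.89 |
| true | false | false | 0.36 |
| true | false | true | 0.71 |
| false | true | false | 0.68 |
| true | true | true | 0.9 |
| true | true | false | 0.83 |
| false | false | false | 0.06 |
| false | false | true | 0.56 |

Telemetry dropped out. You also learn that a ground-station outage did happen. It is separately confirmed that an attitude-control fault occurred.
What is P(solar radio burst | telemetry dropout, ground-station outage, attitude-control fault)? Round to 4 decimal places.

P(solar radio burst | telemetry dropout, ground-station outage, attitude-control fault) ≈ 0.2746

P(telemetry dropout | ground-station outage, attitude-control fault) = 0.71*0.77 + 0.9*0.23 = 0.546700 + 0.207000 = 0.753700
The solar radio burst-present share is 0.9*0.23 = 0.207000.
So P(solar radio burst | telemetry dropout, ground-station outage, attitude-control fault) = 0.207000/0.753700 ≈ 0.2746.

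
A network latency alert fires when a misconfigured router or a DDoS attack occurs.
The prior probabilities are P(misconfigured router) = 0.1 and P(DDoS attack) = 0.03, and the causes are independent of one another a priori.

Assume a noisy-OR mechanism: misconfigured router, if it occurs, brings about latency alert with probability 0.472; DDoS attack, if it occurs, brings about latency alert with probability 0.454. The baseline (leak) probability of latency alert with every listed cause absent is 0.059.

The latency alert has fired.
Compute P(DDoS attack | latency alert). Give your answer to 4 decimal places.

Under noisy-OR, P(latency alert | causes) = 1 − (1−0.059)·∏(1−qᵢ) over the active causes.
For the numerator, keep only DDoS attack=true terms: 0.013128 + 0.002186 = 0.015314
The normalizing constant is 0.059·0.9·0.97 + 0.486214·0.9·0.03 + 0.503152·0.1·0.97 + 0.728721·0.1·0.03 = 0.115627
P(DDoS attack | latency alert) = 0.015314/0.115627 ≈ 0.1324

P(DDoS attack | latency alert) ≈ 0.1324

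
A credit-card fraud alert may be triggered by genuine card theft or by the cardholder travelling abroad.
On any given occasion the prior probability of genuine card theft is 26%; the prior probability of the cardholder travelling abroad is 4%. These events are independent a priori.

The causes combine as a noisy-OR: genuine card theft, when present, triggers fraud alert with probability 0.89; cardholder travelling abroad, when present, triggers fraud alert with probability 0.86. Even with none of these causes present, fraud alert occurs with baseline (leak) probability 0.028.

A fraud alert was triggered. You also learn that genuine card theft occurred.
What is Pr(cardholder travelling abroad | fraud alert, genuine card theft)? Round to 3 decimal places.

Pr(cardholder travelling abroad | fraud alert, genuine card theft) ≈ 0.044

Under noisy-OR, P(fraud alert | causes) = 1 − (1−0.028)·∏(1−qᵢ) over the active causes.
By total probability over both values of cardholder travelling abroad:
  P(fraud alert | genuine card theft) = 0.89308*0.96 + 0.985031*0.04
        = 0.857357 + 0.039401 = 0.896758
The terms with cardholder travelling abroad present sum to 0.039401, so
  P(cardholder travelling abroad | fraud alert, genuine card theft) = 0.039401 / 0.896758 ≈ 0.044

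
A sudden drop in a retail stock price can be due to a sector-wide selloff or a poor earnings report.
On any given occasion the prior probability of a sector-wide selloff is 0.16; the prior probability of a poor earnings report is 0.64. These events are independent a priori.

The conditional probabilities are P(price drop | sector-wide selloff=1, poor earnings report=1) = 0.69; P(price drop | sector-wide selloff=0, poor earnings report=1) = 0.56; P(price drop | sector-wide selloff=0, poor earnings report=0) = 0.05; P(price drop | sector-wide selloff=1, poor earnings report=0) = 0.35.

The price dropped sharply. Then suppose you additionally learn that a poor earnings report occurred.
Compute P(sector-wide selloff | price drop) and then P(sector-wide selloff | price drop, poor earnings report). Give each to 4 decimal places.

Enumerate the 4 (sector-wide selloff, poor earnings report) configurations and weight by the priors:
  P(price drop) = 0.05*0.84*0.36 + 0.56*0.84*0.64 + 0.35*0.16*0.36 + 0.69*0.16*0.64
        = 0.015120 + 0.301056 + 0.020160 + 0.070656 = 0.406992
The terms with sector-wide selloff present sum to 0.090816, so
  P(sector-wide selloff | price drop) = 0.090816 / 0.406992 ≈ 0.2231

Now also conditioning on poor earnings report=true:
Numerator (weight on configurations with sector-wide selloff): 0.69×0.16 = 0.110400
Normalizer over all consistent configurations: 0.56×0.84 + 0.69×0.16 = 0.580800
Posterior = 0.110400 / 0.580800 ≈ 0.1901
This is intercausal reasoning (explaining away): once poor earnings report accounts for the price drop, sector-wide selloff becomes less likely.

P(sector-wide selloff | price drop) ≈ 0.2231; P(sector-wide selloff | price drop, poor earnings report) ≈ 0.1901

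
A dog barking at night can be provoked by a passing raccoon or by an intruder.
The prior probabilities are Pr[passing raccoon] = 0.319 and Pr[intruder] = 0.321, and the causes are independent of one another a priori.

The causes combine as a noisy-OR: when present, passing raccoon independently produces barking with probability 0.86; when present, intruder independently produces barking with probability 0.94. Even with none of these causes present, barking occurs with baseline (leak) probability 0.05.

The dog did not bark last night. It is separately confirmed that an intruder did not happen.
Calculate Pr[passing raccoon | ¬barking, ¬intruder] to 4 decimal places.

Pr[passing raccoon | ¬barking, ¬intruder] ≈ 0.0615

Under noisy-OR, P(barking | causes) = 1 − (1−0.05)·∏(1−qᵢ) over the active causes.
P(¬barking | ¬intruder) = 0.95·0.681 + 0.133·0.319 = 0.646950 + 0.042427 = 0.689377
Restricting to configurations with passing raccoon present: 0.133·0.319 = 0.042427.
So P(passing raccoon | ¬barking, ¬intruder) = 0.042427/0.689377 ≈ 0.0615.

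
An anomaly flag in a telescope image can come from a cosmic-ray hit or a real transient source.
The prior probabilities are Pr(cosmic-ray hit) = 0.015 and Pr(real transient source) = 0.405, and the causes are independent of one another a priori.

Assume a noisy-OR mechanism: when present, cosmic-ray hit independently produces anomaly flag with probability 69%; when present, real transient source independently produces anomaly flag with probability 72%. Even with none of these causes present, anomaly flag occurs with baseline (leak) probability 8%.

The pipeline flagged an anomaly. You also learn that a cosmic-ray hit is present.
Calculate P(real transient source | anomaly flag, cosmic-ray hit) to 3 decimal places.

P(real transient source | anomaly flag, cosmic-ray hit) ≈ 0.467

Under noisy-OR, P(anomaly flag | causes) = 1 − (1−0.08)·∏(1−qᵢ) over the active causes.
For the numerator, keep only real transient source=true terms: 0.920144*0.405 = 0.372658
Normalizer over all consistent configurations: 0.7148*0.595 + 0.920144*0.405 = 0.797964
P(real transient source | anomaly flag, cosmic-ray hit) = 0.372658/0.797964 ≈ 0.467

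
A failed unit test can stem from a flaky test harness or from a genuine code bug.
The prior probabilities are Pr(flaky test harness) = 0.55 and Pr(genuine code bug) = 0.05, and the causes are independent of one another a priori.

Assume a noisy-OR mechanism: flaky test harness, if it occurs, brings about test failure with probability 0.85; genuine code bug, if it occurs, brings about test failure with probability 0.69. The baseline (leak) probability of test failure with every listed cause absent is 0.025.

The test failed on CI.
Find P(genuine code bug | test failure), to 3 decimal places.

Under noisy-OR, P(test failure | causes) = 1 − (1−0.025)·∏(1−qᵢ) over the active causes.
For the numerator, keep only genuine code bug=true terms: 0.015699 + 0.026253 = 0.041952
The normalizing constant is 0.025·0.45·0.95 + 0.69775·0.45·0.05 + 0.85375·0.55·0.95 + 0.954662·0.55·0.05 = 0.498724
Posterior = 0.041952 / 0.498724 ≈ 0.084

P(genuine code bug | test failure) ≈ 0.084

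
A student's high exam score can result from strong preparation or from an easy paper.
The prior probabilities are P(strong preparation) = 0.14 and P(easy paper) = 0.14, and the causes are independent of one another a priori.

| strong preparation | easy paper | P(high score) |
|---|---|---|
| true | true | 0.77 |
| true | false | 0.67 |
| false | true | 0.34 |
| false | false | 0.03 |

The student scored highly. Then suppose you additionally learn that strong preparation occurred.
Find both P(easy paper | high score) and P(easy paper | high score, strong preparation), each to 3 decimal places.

For the numerator, keep only easy paper=true terms: 0.040936 + 0.015092 = 0.056028
Normalizer over all consistent configurations: 0.03×0.86×0.86 + 0.34×0.86×0.14 + 0.67×0.14×0.86 + 0.77×0.14×0.14 = 0.158884
P(easy paper | high score) = 0.056028/0.158884 ≈ 0.353

Now also conditioning on strong preparation=true:
P(high score | strong preparation) = 0.67×0.86 + 0.77×0.14 = 0.576200 + 0.107800 = 0.684000
Restricting to configurations with easy paper present: 0.77×0.14 = 0.107800.
Hence the posterior is 0.107800/0.684000 ≈ 0.158.
— strong preparation explains away the evidence for easy paper.

P(easy paper | high score) ≈ 0.353; P(easy paper | high score, strong preparation) ≈ 0.158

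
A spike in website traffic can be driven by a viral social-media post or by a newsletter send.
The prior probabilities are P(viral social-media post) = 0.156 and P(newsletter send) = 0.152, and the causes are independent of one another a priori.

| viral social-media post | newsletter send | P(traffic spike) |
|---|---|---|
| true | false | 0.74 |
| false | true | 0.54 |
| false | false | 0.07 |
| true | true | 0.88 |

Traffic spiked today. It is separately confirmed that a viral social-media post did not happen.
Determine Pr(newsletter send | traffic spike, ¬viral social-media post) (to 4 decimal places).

Pr(newsletter send | traffic spike, ¬viral social-media post) ≈ 0.5803

For the numerator, keep only newsletter send=true terms: 0.54·0.152 = 0.082080
Denominator P(traffic spike | ¬viral social-media post): 0.07·0.848 + 0.54·0.152 = 0.141440
Posterior = 0.082080 / 0.141440 ≈ 0.5803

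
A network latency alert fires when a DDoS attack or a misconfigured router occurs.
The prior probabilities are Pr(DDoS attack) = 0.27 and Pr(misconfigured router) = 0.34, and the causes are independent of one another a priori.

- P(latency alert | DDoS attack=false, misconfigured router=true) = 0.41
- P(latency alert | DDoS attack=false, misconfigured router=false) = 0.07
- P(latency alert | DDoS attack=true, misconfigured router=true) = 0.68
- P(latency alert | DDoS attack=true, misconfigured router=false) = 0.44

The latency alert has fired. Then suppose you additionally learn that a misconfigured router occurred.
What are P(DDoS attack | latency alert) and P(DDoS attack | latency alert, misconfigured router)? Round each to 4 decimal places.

P(latency alert) = 0.07*0.73*0.66 + 0.41*0.73*0.34 + 0.44*0.27*0.66 + 0.68*0.27*0.34 = 0.033726 + 0.101762 + 0.078408 + 0.062424 = 0.276320
The DDoS attack-present share is 0.078408 + 0.062424 = 0.140832.
Hence the posterior is 0.140832/0.276320 ≈ 0.5097.

With the extra evidence:
Weight on DDoS attack=true, given the evidence: 0.68*0.27 = 0.183600
Denominator P(latency alert | misconfigured router): 0.41*0.73 + 0.68*0.27 = 0.482900
Posterior = 0.183600 / 0.482900 ≈ 0.3802

P(DDoS attack | latency alert) ≈ 0.5097; P(DDoS attack | latency alert, misconfigured router) ≈ 0.3802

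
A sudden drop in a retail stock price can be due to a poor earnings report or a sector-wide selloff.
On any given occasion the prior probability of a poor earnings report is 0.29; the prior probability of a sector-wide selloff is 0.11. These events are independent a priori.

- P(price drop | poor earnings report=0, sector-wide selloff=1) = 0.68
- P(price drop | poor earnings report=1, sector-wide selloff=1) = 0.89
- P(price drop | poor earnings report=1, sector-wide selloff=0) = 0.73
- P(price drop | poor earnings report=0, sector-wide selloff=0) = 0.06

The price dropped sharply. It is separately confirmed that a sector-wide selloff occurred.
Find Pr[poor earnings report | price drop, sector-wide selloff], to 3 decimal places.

Pr[poor earnings report | price drop, sector-wide selloff] ≈ 0.348

By total probability over both values of poor earnings report:
  P(price drop | sector-wide selloff) = 0.68*0.71 + 0.89*0.29
        = 0.482800 + 0.258100 = 0.740900
Configurations with poor earnings report contribute 0.258100, so
  P(poor earnings report | price drop, sector-wide selloff) = 0.258100 / 0.740900 ≈ 0.348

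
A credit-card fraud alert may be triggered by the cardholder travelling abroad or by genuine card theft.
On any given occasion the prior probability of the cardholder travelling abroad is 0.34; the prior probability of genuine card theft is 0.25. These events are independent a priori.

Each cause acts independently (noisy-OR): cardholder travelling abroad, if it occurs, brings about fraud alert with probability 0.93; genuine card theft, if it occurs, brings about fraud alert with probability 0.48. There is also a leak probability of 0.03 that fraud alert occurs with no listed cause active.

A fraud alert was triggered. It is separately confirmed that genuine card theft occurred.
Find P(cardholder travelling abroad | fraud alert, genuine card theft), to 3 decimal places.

P(cardholder travelling abroad | fraud alert, genuine card theft) ≈ 0.501

Under noisy-OR, P(fraud alert | causes) = 1 − (1−0.03)·∏(1−qᵢ) over the active causes.
Sum P(fraud alert|·) weighted by the priors over both values of cardholder travelling abroad:
  P(fraud alert | genuine card theft) = 0.4956·0.66 + 0.964692·0.34
        = 0.327096 + 0.327995 = 0.655091
Configurations with cardholder travelling abroad contribute 0.327995, so
  P(cardholder travelling abroad | fraud alert, genuine card theft) = 0.327995 / 0.655091 ≈ 0.501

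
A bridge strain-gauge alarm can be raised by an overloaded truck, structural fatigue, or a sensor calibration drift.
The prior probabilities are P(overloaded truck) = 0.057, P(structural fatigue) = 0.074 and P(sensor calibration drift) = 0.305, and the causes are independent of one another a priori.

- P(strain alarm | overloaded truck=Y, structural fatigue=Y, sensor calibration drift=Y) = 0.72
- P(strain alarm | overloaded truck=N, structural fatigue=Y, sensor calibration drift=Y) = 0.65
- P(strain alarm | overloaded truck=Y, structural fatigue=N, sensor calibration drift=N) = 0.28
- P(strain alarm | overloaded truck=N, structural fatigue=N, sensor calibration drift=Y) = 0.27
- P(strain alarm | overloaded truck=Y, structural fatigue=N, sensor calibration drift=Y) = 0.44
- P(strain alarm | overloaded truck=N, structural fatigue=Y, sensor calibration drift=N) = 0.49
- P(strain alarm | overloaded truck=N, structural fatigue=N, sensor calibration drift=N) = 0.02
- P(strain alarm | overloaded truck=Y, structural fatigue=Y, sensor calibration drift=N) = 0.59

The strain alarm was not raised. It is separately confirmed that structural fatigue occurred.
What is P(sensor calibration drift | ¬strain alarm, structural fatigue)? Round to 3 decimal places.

Enumerate the 4 (overloaded truck, sensor calibration drift) configurations and weight by the priors:
  P(¬strain alarm | structural fatigue) = 0.51*0.943*0.695 + 0.35*0.943*0.305 + 0.41*0.057*0.695 + 0.28*0.057*0.305
        = 0.334246 + 0.100665 + 0.016242 + 0.004868 = 0.456021
Keeping only the sensor calibration drift-present terms gives 0.105533, so
  P(sensor calibration drift | ¬strain alarm, structural fatigue) = 0.105533 / 0.456021 ≈ 0.231

P(sensor calibration drift | ¬strain alarm, structural fatigue) ≈ 0.231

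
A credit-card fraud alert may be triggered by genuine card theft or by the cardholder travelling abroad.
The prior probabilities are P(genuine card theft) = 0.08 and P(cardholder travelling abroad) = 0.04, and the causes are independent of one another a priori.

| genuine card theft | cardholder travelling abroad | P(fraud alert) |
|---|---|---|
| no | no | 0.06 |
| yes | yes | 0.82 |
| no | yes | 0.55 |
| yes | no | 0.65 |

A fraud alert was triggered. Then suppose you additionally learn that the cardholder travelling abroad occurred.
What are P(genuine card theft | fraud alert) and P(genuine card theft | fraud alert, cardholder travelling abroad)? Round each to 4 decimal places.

Sum P(fraud alert|·) weighted by the priors over the 4 (genuine card theft, cardholder travelling abroad) configurations:
  P(fraud alert) = 0.06·0.92·0.96 + 0.55·0.92·0.04 + 0.65·0.08·0.96 + 0.82·0.08·0.04
        = 0.052992 + 0.020240 + 0.049920 + 0.002624 = 0.125776
Configurations with genuine card theft contribute 0.052544, so
  P(genuine card theft | fraud alert) = 0.052544 / 0.125776 ≈ 0.4178

With the extra evidence:
Sum P(fraud alert|·) weighted by the priors over both values of genuine card theft:
  P(fraud alert | cardholder travelling abroad) = 0.55·0.92 + 0.82·0.08
        = 0.506000 + 0.065600 = 0.571600
Keeping only the genuine card theft-present terms gives 0.065600, so
  P(genuine card theft | fraud alert, cardholder travelling abroad) = 0.065600 / 0.571600 ≈ 0.1148

P(genuine card theft | fraud alert) ≈ 0.4178; P(genuine card theft | fraud alert, cardholder travelling abroad) ≈ 0.1148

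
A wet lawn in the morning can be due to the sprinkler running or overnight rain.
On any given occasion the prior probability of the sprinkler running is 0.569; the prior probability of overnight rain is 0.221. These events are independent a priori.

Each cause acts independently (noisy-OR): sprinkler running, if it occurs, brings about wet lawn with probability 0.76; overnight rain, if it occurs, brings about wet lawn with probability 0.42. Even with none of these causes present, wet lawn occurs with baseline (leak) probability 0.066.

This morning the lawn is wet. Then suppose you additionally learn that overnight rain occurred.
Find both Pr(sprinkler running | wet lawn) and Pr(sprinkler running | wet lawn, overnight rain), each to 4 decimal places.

Pr(sprinkler running | wet lawn) ≈ 0.8732; Pr(sprinkler running | wet lawn, overnight rain) ≈ 0.7148

Under noisy-OR, P(wet lawn | causes) = 1 − (1−0.066)·∏(1−qᵢ) over the active causes.
Numerator (weight on configurations with sprinkler running): 0.343892 + 0.109400 = 0.453292
Normalizer over all consistent configurations: 0.066×0.431×0.779 + 0.45828×0.431×0.221 + 0.77584×0.569×0.779 + 0.869987×0.569×0.221 = 0.519103
P(sprinkler running | wet lawn) = 0.453292/0.519103 ≈ 0.8732

Now condition on the additional information:
Enumerate both values of sprinkler running and weight by the priors:
  P(wet lawn | overnight rain) = 0.45828·0.431 + 0.869987·0.569
        = 0.197519 + 0.495023 = 0.692542
The terms with sprinkler running present sum to 0.495023, so
  P(sprinkler running | wet lawn, overnight rain) = 0.495023 / 0.692542 ≈ 0.7148
— overnight rain explains away the evidence for sprinkler running.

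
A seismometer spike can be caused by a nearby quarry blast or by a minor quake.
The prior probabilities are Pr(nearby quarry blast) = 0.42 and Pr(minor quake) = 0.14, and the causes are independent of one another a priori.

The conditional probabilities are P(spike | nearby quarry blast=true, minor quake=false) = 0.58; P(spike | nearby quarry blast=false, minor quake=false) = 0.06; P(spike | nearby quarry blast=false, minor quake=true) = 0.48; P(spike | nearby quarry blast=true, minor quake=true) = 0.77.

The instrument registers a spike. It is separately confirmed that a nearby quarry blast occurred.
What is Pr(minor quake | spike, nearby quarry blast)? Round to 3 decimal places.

P(spike | nearby quarry blast) = 0.58*0.86 + 0.77*0.14 = 0.498800 + 0.107800 = 0.606600
The minor quake-present share is 0.77*0.14 = 0.107800.
So P(minor quake | spike, nearby quarry blast) = 0.107800/0.606600 ≈ 0.178.

Pr(minor quake | spike, nearby quarry blast) ≈ 0.178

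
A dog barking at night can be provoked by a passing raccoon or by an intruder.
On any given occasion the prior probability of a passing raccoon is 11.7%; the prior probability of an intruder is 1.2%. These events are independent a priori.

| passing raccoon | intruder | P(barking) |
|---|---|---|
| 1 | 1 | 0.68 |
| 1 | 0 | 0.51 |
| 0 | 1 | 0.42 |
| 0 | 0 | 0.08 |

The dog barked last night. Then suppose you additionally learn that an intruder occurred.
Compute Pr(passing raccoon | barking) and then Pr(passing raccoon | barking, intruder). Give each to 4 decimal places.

Weight on passing raccoon=true, given the evidence: 0.058954 + 0.000955 = 0.059909
Denominator P(barking): 0.08×0.883×0.988 + 0.42×0.883×0.012 + 0.51×0.117×0.988 + 0.68×0.117×0.012 = 0.134151
Posterior = 0.059909 / 0.134151 ≈ 0.4466

Now condition on the additional information:
Numerator (weight on configurations with passing raccoon): 0.68*0.117 = 0.079560
The normalizing constant is 0.42*0.883 + 0.68*0.117 = 0.450420
P(passing raccoon | barking, intruder) = 0.079560/0.450420 ≈ 0.1766
— intruder explains away the evidence for passing raccoon.

Pr(passing raccoon | barking) ≈ 0.4466; Pr(passing raccoon | barking, intruder) ≈ 0.1766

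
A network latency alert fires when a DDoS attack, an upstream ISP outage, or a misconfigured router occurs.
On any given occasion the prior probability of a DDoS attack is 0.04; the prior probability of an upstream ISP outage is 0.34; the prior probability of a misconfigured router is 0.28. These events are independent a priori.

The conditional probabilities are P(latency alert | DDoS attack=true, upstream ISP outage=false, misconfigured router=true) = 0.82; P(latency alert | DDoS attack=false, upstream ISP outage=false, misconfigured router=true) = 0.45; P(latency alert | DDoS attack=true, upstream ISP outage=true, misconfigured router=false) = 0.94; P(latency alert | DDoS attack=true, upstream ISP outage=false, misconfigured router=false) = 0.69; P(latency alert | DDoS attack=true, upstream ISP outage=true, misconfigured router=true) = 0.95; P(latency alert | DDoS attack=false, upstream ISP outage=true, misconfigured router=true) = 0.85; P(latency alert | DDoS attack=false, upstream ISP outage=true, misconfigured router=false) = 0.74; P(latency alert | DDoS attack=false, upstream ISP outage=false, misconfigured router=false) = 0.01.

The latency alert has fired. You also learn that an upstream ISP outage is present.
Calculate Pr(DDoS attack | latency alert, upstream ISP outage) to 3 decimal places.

By total probability over the 4 (DDoS attack, misconfigured router) configurations:
  P(latency alert | upstream ISP outage) = 0.74·0.96·0.72 + 0.85·0.96·0.28 + 0.94·0.04·0.72 + 0.95·0.04·0.28
        = 0.511488 + 0.228480 + 0.027072 + 0.010640 = 0.777680
Configurations with DDoS attack contribute 0.037712, so
  P(DDoS attack | latency alert, upstream ISP outage) = 0.037712 / 0.777680 ≈ 0.048

Pr(DDoS attack | latency alert, upstream ISP outage) ≈ 0.048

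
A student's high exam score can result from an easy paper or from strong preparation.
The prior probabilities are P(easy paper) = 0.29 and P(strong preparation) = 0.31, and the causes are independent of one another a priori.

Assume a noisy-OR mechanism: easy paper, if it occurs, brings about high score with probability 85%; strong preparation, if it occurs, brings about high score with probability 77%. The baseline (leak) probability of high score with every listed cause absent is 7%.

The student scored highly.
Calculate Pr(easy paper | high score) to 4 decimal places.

Under noisy-OR, P(high score | causes) = 1 − (1−0.07)·∏(1−qᵢ) over the active causes.
Weight on easy paper=true, given the evidence: 0.172186 + 0.087016 = 0.259202
The normalizing constant is 0.07·0.71·0.69 + 0.7861·0.71·0.31 + 0.8605·0.29·0.69 + 0.967915·0.29·0.31 = 0.466516
Posterior = 0.259202 / 0.466516 ≈ 0.5556

Pr(easy paper | high score) ≈ 0.5556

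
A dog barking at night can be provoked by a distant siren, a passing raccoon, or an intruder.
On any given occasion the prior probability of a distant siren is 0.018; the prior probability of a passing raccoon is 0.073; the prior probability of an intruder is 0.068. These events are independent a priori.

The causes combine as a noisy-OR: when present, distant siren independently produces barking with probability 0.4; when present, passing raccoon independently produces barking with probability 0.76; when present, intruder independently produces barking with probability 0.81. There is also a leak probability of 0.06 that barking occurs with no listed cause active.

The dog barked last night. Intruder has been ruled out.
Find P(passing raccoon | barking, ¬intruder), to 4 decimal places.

P(passing raccoon | barking, ¬intruder) ≈ 0.4779

Under noisy-OR, P(barking | causes) = 1 − (1−0.06)·∏(1−qᵢ) over the active causes.
P(barking | ¬intruder) = 0.06×0.982×0.927 + 0.7744×0.982×0.073 + 0.436×0.018×0.927 + 0.86464×0.018×0.073 = 0.054619 + 0.055514 + 0.007275 + 0.001136 = 0.118544
Restricting to configurations with passing raccoon present: 0.055514 + 0.001136 = 0.056650.
Hence the posterior is 0.056650/0.118544 ≈ 0.4779.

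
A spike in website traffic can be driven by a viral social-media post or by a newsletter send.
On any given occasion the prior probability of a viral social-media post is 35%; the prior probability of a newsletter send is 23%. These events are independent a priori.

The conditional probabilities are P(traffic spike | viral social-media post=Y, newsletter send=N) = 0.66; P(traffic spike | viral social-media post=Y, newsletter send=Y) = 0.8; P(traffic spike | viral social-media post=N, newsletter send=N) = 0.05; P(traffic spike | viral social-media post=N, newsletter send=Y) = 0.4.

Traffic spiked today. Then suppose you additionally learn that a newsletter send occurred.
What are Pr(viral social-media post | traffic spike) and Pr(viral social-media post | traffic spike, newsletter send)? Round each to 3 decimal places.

P(traffic spike) = 0.05×0.65×0.77 + 0.4×0.65×0.23 + 0.66×0.35×0.77 + 0.8×0.35×0.23 = 0.025025 + 0.059800 + 0.177870 + 0.064400 = 0.327095
Restricting to configurations with viral social-media post present: 0.177870 + 0.064400 = 0.242270.
P(viral social-media post | traffic spike) = 0.242270 / 0.327095 ≈ 0.741

Now condition on the additional information:
By total probability over both values of viral social-media post:
  P(traffic spike | newsletter send) = 0.4*0.65 + 0.8*0.35
        = 0.260000 + 0.280000 = 0.540000
Keeping only the viral social-media post-present terms gives 0.280000, so
  P(viral social-media post | traffic spike, newsletter send) = 0.280000 / 0.540000 ≈ 0.519

Pr(viral social-media post | traffic spike) ≈ 0.741; Pr(viral social-media post | traffic spike, newsletter send) ≈ 0.519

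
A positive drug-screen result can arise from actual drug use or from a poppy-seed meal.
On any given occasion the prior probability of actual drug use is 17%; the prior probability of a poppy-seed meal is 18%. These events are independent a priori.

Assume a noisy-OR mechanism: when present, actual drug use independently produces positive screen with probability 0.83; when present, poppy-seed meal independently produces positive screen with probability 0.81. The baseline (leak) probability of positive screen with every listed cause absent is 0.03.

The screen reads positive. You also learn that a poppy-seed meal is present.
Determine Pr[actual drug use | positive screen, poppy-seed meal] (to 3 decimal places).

Under noisy-OR, P(positive screen | causes) = 1 − (1−0.03)·∏(1−qᵢ) over the active causes.
Weight on actual drug use=true, given the evidence: 0.968669·0.17 = 0.164674
Denominator P(positive screen | poppy-seed meal): 0.8157·0.83 + 0.968669·0.17 = 0.841705
Posterior = 0.164674 / 0.841705 ≈ 0.196

Pr[actual drug use | positive screen, poppy-seed meal] ≈ 0.196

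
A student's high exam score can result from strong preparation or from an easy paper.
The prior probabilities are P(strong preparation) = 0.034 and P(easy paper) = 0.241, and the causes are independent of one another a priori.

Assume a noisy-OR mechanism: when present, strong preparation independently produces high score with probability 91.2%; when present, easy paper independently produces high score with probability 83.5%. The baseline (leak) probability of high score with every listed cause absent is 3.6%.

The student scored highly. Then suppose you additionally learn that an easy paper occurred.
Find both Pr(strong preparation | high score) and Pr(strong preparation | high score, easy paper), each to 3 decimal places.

Pr(strong preparation | high score) ≈ 0.125; Pr(strong preparation | high score, easy paper) ≈ 0.040

Under noisy-OR, P(high score | causes) = 1 − (1−0.036)·∏(1−qᵢ) over the active causes.
By total probability over the 4 (strong preparation, easy paper) configurations:
  P(high score) = 0.036·0.966·0.759 + 0.84094·0.966·0.241 + 0.915168·0.034·0.759 + 0.986003·0.034·0.241
        = 0.026395 + 0.195776 + 0.023617 + 0.008079 = 0.253867
Keeping only the strong preparation-present terms gives 0.031696, so
  P(strong preparation | high score) = 0.031696 / 0.253867 ≈ 0.125

Now condition on the additional information:
Enumerate both values of strong preparation and weight by the priors:
  P(high score | easy paper) = 0.84094×0.966 + 0.986003×0.034
        = 0.812348 + 0.033524 = 0.845872
Configurations with strong preparation contribute 0.033524, so
  P(strong preparation | high score, easy paper) = 0.033524 / 0.845872 ≈ 0.040
— easy paper explains away the evidence for strong preparation.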